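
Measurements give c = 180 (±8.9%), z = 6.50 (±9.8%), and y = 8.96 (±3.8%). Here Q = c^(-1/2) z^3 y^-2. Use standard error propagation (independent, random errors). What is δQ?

Relative error in a monomial: (δQ/Q)² = Σ (nᵢ · δxᵢ/xᵢ)².
  (−½·δc/c)² = (-0.5×0.0890)² = 0.00198;  (3·δz/z)² = (3×0.0980)² = 0.0864;  (-2·δy/y)² = (-2×0.0380)² = 0.00578
δQ/Q = √(0.0942) = 0.307
Q = 0.255, so δQ = 0.307 × 0.255 = 0.0783.

0.0783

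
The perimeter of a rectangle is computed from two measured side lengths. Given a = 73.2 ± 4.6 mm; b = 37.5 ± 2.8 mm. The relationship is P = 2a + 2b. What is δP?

10.8 mm

Absolute uncertainties add in quadrature for a linear combination:
  (2·δa)² = 84.6;  (2·δb)² = 31.4
δP = √(116) = 10.8 mm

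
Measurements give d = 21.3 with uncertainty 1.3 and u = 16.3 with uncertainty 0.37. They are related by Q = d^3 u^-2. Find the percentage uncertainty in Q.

Q is a product of powers, so relative uncertainties combine in quadrature:
  (3·δd/d)² = (3×0.0610)² = 0.0335;  (-2·δu/u)² = (-2×0.0227)² = 0.00206
δQ/Q = √(0.0356) = 0.189

18.9%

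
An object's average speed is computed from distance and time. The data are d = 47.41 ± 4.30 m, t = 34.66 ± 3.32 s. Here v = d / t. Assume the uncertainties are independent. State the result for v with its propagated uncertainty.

1.368 ± 0.180 m/s

v is a product of powers, so relative uncertainties combine in quadrature:
  (1·δd/d)² = (1×0.0907)² = 0.00823;  (-1·δt/t)² = (-1×0.0958)² = 0.00918
δv/v = √(0.0174) = 0.132
v = 1.368 m/s, so δv = 0.132 × 1.368 = 0.180 m/s.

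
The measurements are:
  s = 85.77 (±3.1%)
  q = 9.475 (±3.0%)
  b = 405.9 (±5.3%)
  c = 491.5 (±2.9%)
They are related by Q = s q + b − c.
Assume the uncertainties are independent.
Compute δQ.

Let p = s·q = 812.7. δp/p = √((1·δs/s)² + (1·δq/q)²) = √(0.000961 + 0.000900) = 0.0431, so δp = 35.1.
Q = p + b − c: δQ = √(δp² + δb² + δc²) = √(1230 + 463 + 203) = 43.5

43.5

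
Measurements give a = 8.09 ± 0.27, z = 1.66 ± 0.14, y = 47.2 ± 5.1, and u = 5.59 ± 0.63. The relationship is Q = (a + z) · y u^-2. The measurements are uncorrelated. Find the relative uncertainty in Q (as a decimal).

0.252

Let w = a + z = 9.75. δw = √(δa² + δz²) = √(0.0729 + 0.0196) = 0.304, so δw/w = 0.0312.
Q is then a monomial in w, y, u:
δQ/Q = √((δw/w)² + (1·δy/y)² + (-2·δu/u)²) = √(0.000973 + 0.0117 + 0.0508) = 0.252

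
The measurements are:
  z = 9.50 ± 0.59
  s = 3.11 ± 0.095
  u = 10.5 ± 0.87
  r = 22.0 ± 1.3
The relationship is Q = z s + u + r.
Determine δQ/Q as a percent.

4.15%

Let p = z·s = 29.5. δp/p = √((1·δz/z)² + (1·δs/s)²) = √(0.00386 + 0.000933) = 0.0692, so δp = 2.04.
Q = p + u + r: δQ = √(δp² + δu² + δr²) = √(4.18 + 0.757 + 1.69) = 2.57
Q = 62.0, so δQ/Q = 2.57/62.0 = 0.0415.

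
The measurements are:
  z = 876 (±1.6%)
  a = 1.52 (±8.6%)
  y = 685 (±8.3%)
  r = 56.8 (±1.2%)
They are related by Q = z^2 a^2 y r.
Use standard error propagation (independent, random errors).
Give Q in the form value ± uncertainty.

Q is a product of powers, so relative uncertainties combine in quadrature:
  (2·δz/z)² = (2×0.0160)² = 0.00102;  (2·δa/a)² = (2×0.0860)² = 0.0296;  (1·δy/y)² = (1×0.0830)² = 0.00689;  (1·δr/r)² = (1×0.0120)² = 0.000144
δQ/Q = √(0.0376) = 0.194
Q = 6.9e+10, so δQ = 0.194 × 6.9e+10 = 1.34e+10.

(6.90 ± 1.34) × 10^10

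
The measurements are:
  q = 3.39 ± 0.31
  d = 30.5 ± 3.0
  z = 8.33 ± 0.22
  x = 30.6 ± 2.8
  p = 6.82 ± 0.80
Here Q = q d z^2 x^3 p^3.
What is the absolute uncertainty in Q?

For a monomial Q ∝ q, d, z^2, x^3, p^3, fractional errors add in quadrature:
  (1·δq/q)² = (1×0.0914)² = 0.00836;  (1·δd/d)² = (1×0.0984)² = 0.00967;  (2·δz/z)² = (2×0.0264)² = 0.00279;  (3·δx/x)² = (3×0.0915)² = 0.0754;  (3·δp/p)² = (3×0.117)² = 0.124
δQ/Q = √(0.220) = 0.469
Q = 6.52e+10, so δQ = 0.469 × 6.52e+10 = 3.06e+10.

3.06e+10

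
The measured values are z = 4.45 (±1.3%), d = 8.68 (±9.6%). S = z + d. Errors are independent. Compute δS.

Absolute uncertainties add in quadrature for a linear combination:
  (δz)² = 0.00335;  (δd)² = 0.694
δS = √(0.698) = 0.835

0.835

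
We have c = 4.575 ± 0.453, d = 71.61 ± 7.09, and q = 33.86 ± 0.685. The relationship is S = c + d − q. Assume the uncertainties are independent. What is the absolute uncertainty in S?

For a sum/difference, combine absolute errors in quadrature:
  (δc)² = 0.205;  (δd)² = 50.3;  (δq)² = 0.469
δS = √(50.9) = 7.14

7.14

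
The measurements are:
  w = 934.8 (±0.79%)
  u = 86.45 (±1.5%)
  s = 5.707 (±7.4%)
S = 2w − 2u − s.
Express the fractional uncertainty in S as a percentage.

0.887%

Absolute uncertainties add in quadrature for a linear combination:
  (2·δw)² = 218;  (2·δu)² = 6.73;  (δs)² = 0.178
δS = √(225) = 15.0
S = 1691, so δS/S = 15.0/1691 = 0.00887.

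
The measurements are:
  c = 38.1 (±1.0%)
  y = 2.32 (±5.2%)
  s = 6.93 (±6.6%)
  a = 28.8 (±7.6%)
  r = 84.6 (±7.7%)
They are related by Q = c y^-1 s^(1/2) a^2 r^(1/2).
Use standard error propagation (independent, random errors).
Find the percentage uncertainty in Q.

Relative error in a monomial: (δQ/Q)² = Σ (nᵢ · δxᵢ/xᵢ)².
  (1·δc/c)² = (1×0.0100)² = 0.000100;  (-1·δy/y)² = (-1×0.0520)² = 0.00270;  (½·δs/s)² = (0.5×0.0660)² = 0.00109;  (2·δa/a)² = (2×0.0760)² = 0.0231;  (½·δr/r)² = (0.5×0.0770)² = 0.00148
δQ/Q = √(0.0285) = 0.169

16.9%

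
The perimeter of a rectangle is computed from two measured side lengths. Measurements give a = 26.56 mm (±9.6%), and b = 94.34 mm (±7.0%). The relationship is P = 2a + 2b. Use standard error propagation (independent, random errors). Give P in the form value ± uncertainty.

P is a linear combination, so absolute uncertainties add in quadrature:
  (2·δa)² = 26.0;  (2·δb)² = 174
δP = √(200) = 14.2 mm
P = 241.8 mm.

241.8 ± 14.2 mm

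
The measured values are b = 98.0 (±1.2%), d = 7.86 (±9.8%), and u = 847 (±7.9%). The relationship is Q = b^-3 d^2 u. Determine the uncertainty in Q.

Since Q is a product/quotient, work with relative uncertainties:
  (-3·δb/b)² = (-3×0.0120)² = 0.00130;  (2·δd/d)² = (2×0.0980)² = 0.0384;  (1·δu/u)² = (1×0.0790)² = 0.00624
δQ/Q = √(0.0460) = 0.214
Q = 0.0556, so δQ = 0.214 × 0.0556 = 0.0119.

0.0119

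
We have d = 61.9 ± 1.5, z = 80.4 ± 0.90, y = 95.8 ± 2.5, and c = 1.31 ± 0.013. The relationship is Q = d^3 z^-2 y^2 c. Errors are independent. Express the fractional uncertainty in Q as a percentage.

Since Q is a product/quotient, work with relative uncertainties:
  (3·δd/d)² = (3×0.0242)² = 0.00528;  (-2·δz/z)² = (-2×0.0112)² = 0.000501;  (2·δy/y)² = (2×0.0261)² = 0.00272;  (1·δc/c)² = (1×0.00992)² = 9.85e-05
δQ/Q = √(0.00861) = 0.0928

9.28%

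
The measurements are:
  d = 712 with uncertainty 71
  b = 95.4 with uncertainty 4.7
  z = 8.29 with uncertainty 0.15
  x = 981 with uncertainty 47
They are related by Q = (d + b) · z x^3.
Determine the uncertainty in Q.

Let u = d + b = 807. δu = √(δd² + δb²) = √(5040 + 22.1) = 71.2, so δu/u = 0.0881.
Q is then a monomial in u, z, x:
δQ/Q = √((δu/u)² + (1·δz/z)² + (3·δx/x)²) = √(0.00777 + 0.000327 + 0.0207) = 0.170
Q = 6.32e+12, so δQ = 0.170 × 6.32e+12 = 1.07e+12.

1.07e+12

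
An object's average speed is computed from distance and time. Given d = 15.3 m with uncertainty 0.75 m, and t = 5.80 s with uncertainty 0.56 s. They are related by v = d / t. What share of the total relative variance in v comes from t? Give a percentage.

(δv/v)² = (1·δd/d)² + (-1·δt/t)²
  d term: (1×0.0490)² = 0.00240
  t term: (-1×0.0966)² = 0.00932
Total = 0.0117. Share from t = 0.00932/0.0117 = 0.795.

79.5%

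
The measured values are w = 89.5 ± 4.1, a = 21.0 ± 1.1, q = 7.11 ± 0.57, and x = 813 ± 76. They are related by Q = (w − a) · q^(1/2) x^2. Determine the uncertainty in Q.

2.43e+07

Let u = w − a = 68.5. δu = √(δw² + δa²) = √(16.8 + 1.21) = 4.24, so δu/u = 0.0620.
Q is then a monomial in u, q, x:
δQ/Q = √((δu/u)² + (½·δq/q)² + (2·δx/x)²) = √(0.00384 + 0.00161 + 0.0350) = 0.201
Q = 1.21e+08, so δQ = 0.201 × 1.21e+08 = 2.43e+07.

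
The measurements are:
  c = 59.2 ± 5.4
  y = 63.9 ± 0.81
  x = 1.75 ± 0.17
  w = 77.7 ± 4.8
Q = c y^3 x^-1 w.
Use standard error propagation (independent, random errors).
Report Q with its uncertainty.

Since Q is a product/quotient, work with relative uncertainties:
  (1·δc/c)² = (1×0.0912)² = 0.00832;  (3·δy/y)² = (3×0.0127)² = 0.00145;  (-1·δx/x)² = (-1×0.0971)² = 0.00944;  (1·δw/w)² = (1×0.0618)² = 0.00382
δQ/Q = √(0.0230) = 0.152
Q = 6.86e+08, so δQ = 0.152 × 6.86e+08 = 1.04e+08.

(6.86 ± 1.04) × 10^8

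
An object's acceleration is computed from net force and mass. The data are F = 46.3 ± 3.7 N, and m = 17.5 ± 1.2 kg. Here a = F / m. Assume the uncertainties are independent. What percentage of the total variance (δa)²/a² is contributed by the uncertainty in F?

57.6%

(δa/a)² = (1·δF/F)² + (-1·δm/m)²
  F term: (1×0.0799)² = 0.00639
  m term: (-1×0.0686)² = 0.00470
Total = 0.0111. Share from F = 0.00639/0.0111 = 0.576.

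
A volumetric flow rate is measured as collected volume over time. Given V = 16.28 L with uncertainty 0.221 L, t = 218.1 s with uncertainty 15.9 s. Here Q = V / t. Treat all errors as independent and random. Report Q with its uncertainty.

0.07464 ± 0.00554 L/s

For a monomial Q ∝ V, t^-1, fractional errors add in quadrature:
  (1·δV/V)² = (1×0.0136)² = 0.000184;  (-1·δt/t)² = (-1×0.0729)² = 0.00531
δQ/Q = √(0.00550) = 0.0742
Q = 0.07464 L/s, so δQ = 0.0742 × 0.07464 = 0.00554 L/s.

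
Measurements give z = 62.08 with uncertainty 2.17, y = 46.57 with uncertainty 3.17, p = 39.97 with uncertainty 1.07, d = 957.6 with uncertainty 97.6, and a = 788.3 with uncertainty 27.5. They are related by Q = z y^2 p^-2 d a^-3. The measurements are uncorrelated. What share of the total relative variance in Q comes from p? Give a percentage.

(δQ/Q)² = (1·δz/z)² + (2·δy/y)² + (-2·δp/p)² + (1·δd/d)² + (-3·δa/a)²
  z term: (1×0.0350)² = 0.00122
  y term: (2×0.0681)² = 0.0185
  p term: (-2×0.0268)² = 0.00287
  d term: (1×0.102)² = 0.0104
  a term: (-3×0.0349)² = 0.0110
Total = 0.0440. Share from p = 0.00287/0.0440 = 0.0652.

6.52%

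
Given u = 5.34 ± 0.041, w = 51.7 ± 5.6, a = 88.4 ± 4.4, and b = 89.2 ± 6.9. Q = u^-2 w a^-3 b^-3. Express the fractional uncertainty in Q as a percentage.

29.7%

Since Q is a product/quotient, work with relative uncertainties:
  (-2·δu/u)² = (-2×0.00768)² = 0.000236;  (1·δw/w)² = (1×0.108)² = 0.0117;  (-3·δa/a)² = (-3×0.0498)² = 0.0223;  (-3·δb/b)² = (-3×0.0774)² = 0.0539
δQ/Q = √(0.0881) = 0.297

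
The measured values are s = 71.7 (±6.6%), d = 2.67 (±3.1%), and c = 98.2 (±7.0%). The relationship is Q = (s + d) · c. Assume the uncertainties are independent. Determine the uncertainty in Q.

691

Let u = s + d = 74.4. δu = √(δs² + δd²) = √(22.4 + 0.00685) = 4.73, so δu/u = 0.0636.
Q is then a monomial in u, c:
δQ/Q = √((δu/u)² + (1·δc/c)²) = √(0.00405 + 0.00490) = 0.0946
Q = 7300, so δQ = 0.0946 × 7300 = 691.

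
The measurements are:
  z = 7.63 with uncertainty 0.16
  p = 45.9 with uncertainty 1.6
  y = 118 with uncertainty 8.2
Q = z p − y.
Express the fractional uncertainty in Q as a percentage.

7.08%

Let w = z·p = 350. δw/w = √((1·δz/z)² + (1·δp/p)²) = √(0.000440 + 0.00122) = 0.0407, so δw = 14.2.
Q = w − y: δQ = √(δw² + δy²) = √(203 + 67.2) = 16.4
Q = 232, so δQ/Q = 16.4/232 = 0.0708.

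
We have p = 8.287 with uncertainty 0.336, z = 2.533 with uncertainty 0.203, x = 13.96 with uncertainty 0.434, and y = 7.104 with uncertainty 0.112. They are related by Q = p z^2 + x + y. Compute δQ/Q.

Let w = p·z^2 = 53.17. δw/w = √((1·δp/p)² + (2·δz/z)²) = √(0.00164 + 0.0257) = 0.165, so δw = 8.79.
Q = w + x + y: δQ = √(δw² + δx² + δy²) = √(77.3 + 0.188 + 0.0125) = 8.80
Q = 74.23, so δQ/Q = 8.80/74.23 = 0.119.

0.119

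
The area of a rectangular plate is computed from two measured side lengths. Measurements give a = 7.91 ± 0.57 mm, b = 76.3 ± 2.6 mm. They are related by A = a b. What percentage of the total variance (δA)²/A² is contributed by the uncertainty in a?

(δA/A)² = (1·δa/a)² + (1·δb/b)²
  a term: (1×0.0721)² = 0.00519
  b term: (1×0.0341)² = 0.00116
Total = 0.00635. Share from a = 0.00519/0.00635 = 0.817.

81.7%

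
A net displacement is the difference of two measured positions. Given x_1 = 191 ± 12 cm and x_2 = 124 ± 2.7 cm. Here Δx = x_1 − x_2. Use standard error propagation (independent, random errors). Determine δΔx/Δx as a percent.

18.4%

Each term contributes (cᵢ δxᵢ)² to (δΔx)²:
  (δx_1)² = 144;  (δx_2)² = 7.29
δΔx = √(151) = 12.3 cm
Δx = 67.0 cm, so δΔx/Δx = 12.3/67.0 = 0.184.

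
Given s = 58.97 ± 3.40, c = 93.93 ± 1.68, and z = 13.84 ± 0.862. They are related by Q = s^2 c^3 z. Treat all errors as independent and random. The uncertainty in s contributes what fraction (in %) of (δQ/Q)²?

66.3%

(δQ/Q)² = (2·δs/s)² + (3·δc/c)² + (1·δz/z)²
  s term: (2×0.0577)² = 0.0133
  c term: (3×0.0179)² = 0.00288
  z term: (1×0.0623)² = 0.00388
Total = 0.0201. Share from s = 0.0133/0.0201 = 0.663.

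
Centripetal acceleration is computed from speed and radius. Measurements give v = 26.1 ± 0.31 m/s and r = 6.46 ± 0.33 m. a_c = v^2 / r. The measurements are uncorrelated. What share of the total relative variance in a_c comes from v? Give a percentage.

17.8%

(δa_c/a_c)² = (2·δv/v)² + (-1·δr/r)²
  v term: (2×0.0119)² = 0.000564
  r term: (-1×0.0511)² = 0.00261
Total = 0.00317. Share from v = 0.000564/0.00317 = 0.178.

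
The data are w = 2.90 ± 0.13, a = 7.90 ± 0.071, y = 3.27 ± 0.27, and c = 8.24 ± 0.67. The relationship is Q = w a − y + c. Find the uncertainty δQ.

1.27

Let p = w·a = 22.9. δp/p = √((1·δw/w)² + (1·δa/a)²) = √(0.00201 + 8.08e-05) = 0.0457, so δp = 1.05.
Q = p − y + c: δQ = √(δp² + δy² + δc²) = √(1.10 + 0.0729 + 0.449) = 1.27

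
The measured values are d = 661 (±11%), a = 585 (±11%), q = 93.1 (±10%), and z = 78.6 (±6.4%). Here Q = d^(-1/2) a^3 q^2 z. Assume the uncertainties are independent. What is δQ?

2.1e+12

Relative error in a monomial: (δQ/Q)² = Σ (nᵢ · δxᵢ/xᵢ)².
  (−½·δd/d)² = (-0.5×0.110)² = 0.00302;  (3·δa/a)² = (3×0.110)² = 0.109;  (2·δq/q)² = (2×0.100)² = 0.0400;  (1·δz/z)² = (1×0.0640)² = 0.00410
δQ/Q = √(0.156) = 0.395
Q = 5.31e+12, so δQ = 0.395 × 5.31e+12 = 2.1e+12.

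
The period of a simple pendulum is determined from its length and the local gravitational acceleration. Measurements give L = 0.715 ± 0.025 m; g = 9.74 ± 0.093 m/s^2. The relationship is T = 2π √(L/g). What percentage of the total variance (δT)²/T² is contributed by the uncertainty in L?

93.1%

(δT/T)² = (½·δL/L)² + (−½·δg/g)²
  L term: (0.5×0.0350)² = 0.000306
  g term: (-0.5×0.00955)² = 2.28e-05
Total = 0.000328. Share from L = 0.000306/0.000328 = 0.931.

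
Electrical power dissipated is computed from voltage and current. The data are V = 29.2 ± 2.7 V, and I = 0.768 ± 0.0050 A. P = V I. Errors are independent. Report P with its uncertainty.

22.4 ± 2.08 W

Since P is a product/quotient, work with relative uncertainties:
  (1·δV/V)² = (1×0.0925)² = 0.00855;  (1·δI/I)² = (1×0.00651)² = 4.24e-05
δP/P = √(0.00859) = 0.0927
P = 22.4 W, so δP = 0.0927 × 22.4 = 2.08 W.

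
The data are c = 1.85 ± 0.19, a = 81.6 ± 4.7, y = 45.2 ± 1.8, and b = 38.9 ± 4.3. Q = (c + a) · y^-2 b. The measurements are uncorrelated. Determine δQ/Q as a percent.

14.7%

Let u = c + a = 83.4. δu = √(δc² + δa²) = √(0.0361 + 22.1) = 4.70, so δu/u = 0.0564.
Q is then a monomial in u, y, b:
δQ/Q = √((δu/u)² + (-2·δy/y)² + (1·δb/b)²) = √(0.00318 + 0.00634 + 0.0122) = 0.147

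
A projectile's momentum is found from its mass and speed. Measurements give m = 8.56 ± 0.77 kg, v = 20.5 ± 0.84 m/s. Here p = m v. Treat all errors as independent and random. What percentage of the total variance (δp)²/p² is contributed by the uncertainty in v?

(δp/p)² = (1·δm/m)² + (1·δv/v)²
  m term: (1×0.0900)² = 0.00809
  v term: (1×0.0410)² = 0.00168
Total = 0.00977. Share from v = 0.00168/0.00977 = 0.172.

17.2%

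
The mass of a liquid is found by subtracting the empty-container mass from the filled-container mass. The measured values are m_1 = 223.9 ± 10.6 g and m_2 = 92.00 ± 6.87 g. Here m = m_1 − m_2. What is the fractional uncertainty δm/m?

Sums and differences: (δm)² = Σ (cᵢ δxᵢ)².
  (δm_1)² = 112;  (δm_2)² = 47.2
δm = √(160) = 12.6 g
m = 131.9 g, so δm/m = 12.6/131.9 = 0.0958.

0.0958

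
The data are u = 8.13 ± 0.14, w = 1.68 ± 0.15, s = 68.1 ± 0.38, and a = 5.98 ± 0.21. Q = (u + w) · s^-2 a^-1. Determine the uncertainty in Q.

Let h = u + w = 9.81. δh = √(δu² + δw²) = √(0.0196 + 0.0225) = 0.205, so δh/h = 0.0209.
Q is then a monomial in h, s, a:
δQ/Q = √((δh/h)² + (-2·δs/s)² + (-1·δa/a)²) = √(0.000437 + 0.000125 + 0.00123) = 0.0424
Q = 0.000354, so δQ = 0.0424 × 0.000354 = 1.5e-05.

1.5e-05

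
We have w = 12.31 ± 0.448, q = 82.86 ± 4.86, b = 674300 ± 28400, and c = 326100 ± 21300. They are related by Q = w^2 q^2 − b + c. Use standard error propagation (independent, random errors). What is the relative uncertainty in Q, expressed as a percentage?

Let p = w^2·q^2 = 1.04e+06. δp/p = √((2·δw/w)² + (2·δq/q)²) = √(0.00530 + 0.0138) = 0.138, so δp = 1.44e+05.
Q = p − b + c: δQ = √(δp² + δb² + δc²) = √(2.06e+10 + 8.07e+08 + 4.54e+08) = 1.48e+05
Q = 692200, so δQ/Q = 1.48e+05/692200 = 0.214.

21.4%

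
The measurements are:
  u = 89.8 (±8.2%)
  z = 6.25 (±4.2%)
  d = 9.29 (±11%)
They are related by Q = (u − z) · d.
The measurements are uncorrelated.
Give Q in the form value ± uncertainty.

776 ± 109

Let w = u − z = 83.5. δw = √(δu² + δz²) = √(54.2 + 0.0689) = 7.37, so δw/w = 0.0882.
Q is then a monomial in w, d:
δQ/Q = √((δw/w)² + (1·δd/d)²) = √(0.00778 + 0.0121) = 0.141
Q = 776, so δQ = 0.141 × 776 = 109.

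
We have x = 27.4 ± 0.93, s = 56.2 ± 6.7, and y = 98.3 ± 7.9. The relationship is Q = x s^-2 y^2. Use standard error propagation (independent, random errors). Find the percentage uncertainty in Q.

Relative error in a monomial: (δQ/Q)² = Σ (nᵢ · δxᵢ/xᵢ)².
  (1·δx/x)² = (1×0.0339)² = 0.00115;  (-2·δs/s)² = (-2×0.119)² = 0.0569;  (2·δy/y)² = (2×0.0804)² = 0.0258
δQ/Q = √(0.0838) = 0.290

29.0%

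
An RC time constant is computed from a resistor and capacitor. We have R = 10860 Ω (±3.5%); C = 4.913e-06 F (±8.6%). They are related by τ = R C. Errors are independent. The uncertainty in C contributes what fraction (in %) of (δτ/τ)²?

85.8%

(δτ/τ)² = (1·δR/R)² + (1·δC/C)²
  R term: (1×0.0350)² = 0.00123
  C term: (1×0.0860)² = 0.00740
Total = 0.00862. Share from C = 0.00740/0.00862 = 0.858.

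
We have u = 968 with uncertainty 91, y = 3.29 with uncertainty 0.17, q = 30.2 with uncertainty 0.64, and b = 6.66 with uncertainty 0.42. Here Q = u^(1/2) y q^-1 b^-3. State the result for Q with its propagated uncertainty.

0.0115 ± 0.00233

Products/powers → add relative errors in quadrature, weighted by exponent:
  (½·δu/u)² = (0.5×0.0940)² = 0.00221;  (1·δy/y)² = (1×0.0517)² = 0.00267;  (-1·δq/q)² = (-1×0.0212)² = 0.000449;  (-3·δb/b)² = (-3×0.0631)² = 0.0358
δQ/Q = √(0.0411) = 0.203
Q = 0.0115, so δQ = 0.203 × 0.0115 = 0.00233.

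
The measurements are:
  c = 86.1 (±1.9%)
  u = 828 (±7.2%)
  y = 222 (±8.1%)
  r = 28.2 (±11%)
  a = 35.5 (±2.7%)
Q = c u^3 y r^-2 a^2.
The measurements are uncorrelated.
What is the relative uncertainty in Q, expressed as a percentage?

32.4%

Relative error in a monomial: (δQ/Q)² = Σ (nᵢ · δxᵢ/xᵢ)².
  (1·δc/c)² = (1×0.0190)² = 0.000361;  (3·δu/u)² = (3×0.0720)² = 0.0467;  (1·δy/y)² = (1×0.0810)² = 0.00656;  (-2·δr/r)² = (-2×0.110)² = 0.0484;  (2·δa/a)² = (2×0.0270)² = 0.00292
δQ/Q = √(0.105) = 0.324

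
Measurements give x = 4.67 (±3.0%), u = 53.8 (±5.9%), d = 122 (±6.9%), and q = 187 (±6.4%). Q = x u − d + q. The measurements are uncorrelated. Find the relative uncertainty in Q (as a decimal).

0.0700

Let p = x·u = 251. δp/p = √((1·δx/x)² + (1·δu/u)²) = √(0.000900 + 0.00348) = 0.0662, so δp = 16.6.
Q = p − d + q: δQ = √(δp² + δd² + δq²) = √(277 + 70.9 + 143) = 22.2
Q = 316, so δQ/Q = 22.2/316 = 0.0700.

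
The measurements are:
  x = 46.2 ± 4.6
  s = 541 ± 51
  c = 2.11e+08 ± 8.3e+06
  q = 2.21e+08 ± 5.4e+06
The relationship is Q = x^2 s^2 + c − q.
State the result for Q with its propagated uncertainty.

Let p = x^2·s^2 = 6.25e+08. δp/p = √((2·δx/x)² + (2·δs/s)²) = √(0.0397 + 0.0355) = 0.274, so δp = 1.71e+08.
Q = p + c − q: δQ = √(δp² + δc² + δq²) = √(2.93e+16 + 6.89e+13 + 2.92e+13) = 1.72e+08
Q = 6.15e+08.

(6.15 ± 1.72) × 10^8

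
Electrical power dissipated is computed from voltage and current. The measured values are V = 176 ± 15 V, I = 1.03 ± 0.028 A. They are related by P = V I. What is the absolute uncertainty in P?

Relative error in a monomial: (δP/P)² = Σ (nᵢ · δxᵢ/xᵢ)².
  (1·δV/V)² = (1×0.0852)² = 0.00726;  (1·δI/I)² = (1×0.0272)² = 0.000739
δP/P = √(0.00800) = 0.0895
P = 181 W, so δP = 0.0895 × 181 = 16.2 W.

16.2 W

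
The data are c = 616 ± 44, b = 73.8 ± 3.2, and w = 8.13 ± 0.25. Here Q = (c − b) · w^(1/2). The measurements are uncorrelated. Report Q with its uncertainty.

1550 ± 128

Let u = c − b = 542. δu = √(δc² + δb²) = √(1940 + 10.2) = 44.1, so δu/u = 0.0814.
Q is then a monomial in u, w:
δQ/Q = √((δu/u)² + (½·δw/w)²) = √(0.00662 + 0.000236) = 0.0828
Q = 1550, so δQ = 0.0828 × 1550 = 128.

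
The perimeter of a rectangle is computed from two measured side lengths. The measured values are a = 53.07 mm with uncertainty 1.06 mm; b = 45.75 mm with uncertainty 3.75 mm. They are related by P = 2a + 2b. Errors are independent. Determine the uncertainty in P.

7.79 mm

Absolute uncertainties add in quadrature for a linear combination:
  (2·δa)² = 4.49;  (2·δb)² = 56.2
δP = √(60.7) = 7.79 mm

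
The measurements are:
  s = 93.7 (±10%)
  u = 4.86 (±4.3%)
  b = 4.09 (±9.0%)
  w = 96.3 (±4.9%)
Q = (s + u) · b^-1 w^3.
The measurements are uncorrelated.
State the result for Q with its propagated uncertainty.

(2.15 ± 0.424) × 10^7

Let h = s + u = 98.6. δh = √(δs² + δu²) = √(87.8 + 0.0437) = 9.37, so δh/h = 0.0951.
Q is then a monomial in h, b, w:
δQ/Q = √((δh/h)² + (-1·δb/b)² + (3·δw/w)²) = √(0.00904 + 0.00810 + 0.0216) = 0.197
Q = 2.15e+07, so δQ = 0.197 × 2.15e+07 = 4.24e+06.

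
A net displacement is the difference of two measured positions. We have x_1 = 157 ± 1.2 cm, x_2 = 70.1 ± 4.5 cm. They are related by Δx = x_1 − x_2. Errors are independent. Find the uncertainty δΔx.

4.66 cm

Sums and differences: (δΔx)² = Σ (cᵢ δxᵢ)².
  (δx_1)² = 1.44;  (δx_2)² = 20.2
δΔx = √(21.7) = 4.66 cm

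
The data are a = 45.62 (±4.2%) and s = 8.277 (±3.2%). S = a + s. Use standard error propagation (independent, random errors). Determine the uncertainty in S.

1.93

S is a linear combination, so absolute uncertainties add in quadrature:
  (δa)² = 3.67;  (δs)² = 0.0702
δS = √(3.74) = 1.93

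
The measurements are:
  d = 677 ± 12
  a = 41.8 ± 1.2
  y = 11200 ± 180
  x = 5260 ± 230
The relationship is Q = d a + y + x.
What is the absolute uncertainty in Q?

998

Let p = d·a = 28300. δp/p = √((1·δd/d)² + (1·δa/a)²) = √(0.000314 + 0.000824) = 0.0337, so δp = 955.
Q = p + y + x: δQ = √(δp² + δy² + δx²) = √(9.12e+05 + 32400 + 52900) = 998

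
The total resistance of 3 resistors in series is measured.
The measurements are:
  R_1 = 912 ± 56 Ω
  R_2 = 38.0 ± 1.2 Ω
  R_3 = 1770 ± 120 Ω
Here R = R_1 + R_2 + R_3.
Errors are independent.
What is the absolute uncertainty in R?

Absolute uncertainties add in quadrature for a linear combination:
  (δR_1)² = 3140;  (δR_2)² = 1.44;  (δR_3)² = 14400
δR = √(17500) = 132 Ω

132 Ω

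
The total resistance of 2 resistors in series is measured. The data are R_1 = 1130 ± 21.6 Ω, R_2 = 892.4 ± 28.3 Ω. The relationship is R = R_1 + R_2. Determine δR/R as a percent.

Absolute uncertainties add in quadrature for a linear combination:
  (δR_1)² = 467;  (δR_2)² = 801
δR = √(1270) = 35.6 Ω
R = 2022 Ω, so δR/R = 35.6/2022 = 0.0176.

1.76%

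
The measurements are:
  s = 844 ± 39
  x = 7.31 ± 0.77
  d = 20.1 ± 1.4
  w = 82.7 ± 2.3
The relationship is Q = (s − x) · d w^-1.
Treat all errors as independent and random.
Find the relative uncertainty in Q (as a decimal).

0.0883

Let u = s − x = 837. δu = √(δs² + δx²) = √(1520 + 0.593) = 39.0, so δu/u = 0.0466.
Q is then a monomial in u, d, w:
δQ/Q = √((δu/u)² + (1·δd/d)² + (-1·δw/w)²) = √(0.00217 + 0.00485 + 0.000773) = 0.0883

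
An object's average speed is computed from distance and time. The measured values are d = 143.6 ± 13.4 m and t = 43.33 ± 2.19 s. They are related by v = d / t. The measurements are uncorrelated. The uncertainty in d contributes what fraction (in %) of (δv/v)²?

(δv/v)² = (1·δd/d)² + (-1·δt/t)²
  d term: (1×0.0933)² = 0.00871
  t term: (-1×0.0505)² = 0.00255
Total = 0.0113. Share from d = 0.00871/0.0113 = 0.773.

77.3%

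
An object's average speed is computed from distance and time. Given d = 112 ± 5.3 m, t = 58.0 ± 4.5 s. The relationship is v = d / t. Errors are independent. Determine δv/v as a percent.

Each factor contributes (exponent × relative error)² to (δv/v)²:
  (1·δd/d)² = (1×0.0473)² = 0.00224;  (-1·δt/t)² = (-1×0.0776)² = 0.00602
δv/v = √(0.00826) = 0.0909

9.09%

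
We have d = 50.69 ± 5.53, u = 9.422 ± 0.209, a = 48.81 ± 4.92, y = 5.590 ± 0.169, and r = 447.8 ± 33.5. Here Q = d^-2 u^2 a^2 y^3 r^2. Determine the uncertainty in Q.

Products/powers → add relative errors in quadrature, weighted by exponent:
  (-2·δd/d)² = (-2×0.109)² = 0.0476;  (2·δu/u)² = (2×0.0222)² = 0.00197;  (2·δa/a)² = (2×0.101)² = 0.0406;  (3·δy/y)² = (3×0.0302)² = 0.00823;  (2·δr/r)² = (2×0.0748)² = 0.0224
δQ/Q = √(0.121) = 0.348
Q = 2.883e+09, so δQ = 0.348 × 2.883e+09 = 1e+09.

1e+09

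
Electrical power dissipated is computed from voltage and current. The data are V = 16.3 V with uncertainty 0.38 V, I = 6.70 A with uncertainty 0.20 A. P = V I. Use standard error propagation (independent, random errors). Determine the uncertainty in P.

4.14 W

For a monomial P ∝ V, I, fractional errors add in quadrature:
  (1·δV/V)² = (1×0.0233)² = 0.000543;  (1·δI/I)² = (1×0.0299)² = 0.000891
δP/P = √(0.00143) = 0.0379
P = 109 W, so δP = 0.0379 × 109 = 4.14 W.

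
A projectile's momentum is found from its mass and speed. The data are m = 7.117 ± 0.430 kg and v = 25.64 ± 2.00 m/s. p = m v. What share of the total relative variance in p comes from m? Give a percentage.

(δp/p)² = (1·δm/m)² + (1·δv/v)²
  m term: (1×0.0604)² = 0.00365
  v term: (1×0.0780)² = 0.00608
Total = 0.00973. Share from m = 0.00365/0.00973 = 0.375.

37.5%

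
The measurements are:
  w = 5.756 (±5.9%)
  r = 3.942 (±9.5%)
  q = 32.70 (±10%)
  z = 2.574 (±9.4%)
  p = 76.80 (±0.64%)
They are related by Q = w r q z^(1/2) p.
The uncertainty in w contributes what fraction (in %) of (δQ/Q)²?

(δQ/Q)² = (1·δw/w)² + (1·δr/r)² + (1·δq/q)² + (½·δz/z)² + (1·δp/p)²
  w term: (1×0.0590)² = 0.00348
  r term: (1×0.0950)² = 0.00903
  q term: (1×0.100)² = 0.0100
  z term: (0.5×0.0940)² = 0.00221
  p term: (1×0.00640)² = 4.1e-05
Total = 0.0248. Share from w = 0.00348/0.0248 = 0.141.

14.1%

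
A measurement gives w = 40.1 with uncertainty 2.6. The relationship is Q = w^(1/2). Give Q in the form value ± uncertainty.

Q ∝ w^(1/2), so δQ/Q = |½| · δw/w = 0.5 × 0.0648 = 0.0324.
Q = 6.33, so δQ = 0.0324 × 6.33 = 0.205.

6.33 ± 0.205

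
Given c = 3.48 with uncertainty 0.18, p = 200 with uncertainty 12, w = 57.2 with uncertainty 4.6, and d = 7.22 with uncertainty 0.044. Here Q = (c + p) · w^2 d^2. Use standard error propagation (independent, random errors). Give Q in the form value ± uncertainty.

Let u = c + p = 203. δu = √(δc² + δp²) = √(0.0324 + 144) = 12.0, so δu/u = 0.0590.
Q is then a monomial in u, w, d:
δQ/Q = √((δu/u)² + (2·δw/w)² + (2·δd/d)²) = √(0.00348 + 0.0259 + 0.000149) = 0.172
Q = 3.47e+07, so δQ = 0.172 × 3.47e+07 = 5.96e+06.

(3.47 ± 0.596) × 10^7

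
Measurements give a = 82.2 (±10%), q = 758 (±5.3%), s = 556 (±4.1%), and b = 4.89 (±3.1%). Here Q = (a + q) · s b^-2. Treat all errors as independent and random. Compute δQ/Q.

Let u = a + q = 840. δu = √(δa² + δq²) = √(67.6 + 1610) = 41.0, so δu/u = 0.0488.
Q is then a monomial in u, s, b:
δQ/Q = √((δu/u)² + (1·δs/s)² + (-2·δb/b)²) = √(0.00238 + 0.00168 + 0.00384) = 0.0889

0.0889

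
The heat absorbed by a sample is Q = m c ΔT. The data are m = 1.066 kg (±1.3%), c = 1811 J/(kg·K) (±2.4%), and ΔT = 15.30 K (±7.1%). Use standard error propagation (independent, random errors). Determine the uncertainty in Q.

2250 J

Since Q is a product/quotient, work with relative uncertainties:
  (1·δm/m)² = (1×0.0130)² = 0.000169;  (1·δc/c)² = (1×0.0240)² = 0.000576;  (1·δΔT/ΔT)² = (1×0.0710)² = 0.00504
δQ/Q = √(0.00579) = 0.0761
Q = 29540 J, so δQ = 0.0761 × 29540 = 2250 J.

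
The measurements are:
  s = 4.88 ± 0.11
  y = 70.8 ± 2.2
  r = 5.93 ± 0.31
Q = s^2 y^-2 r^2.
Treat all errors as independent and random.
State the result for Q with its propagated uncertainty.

Relative error in a monomial: (δQ/Q)² = Σ (nᵢ · δxᵢ/xᵢ)².
  (2·δs/s)² = (2×0.0225)² = 0.00203;  (-2·δy/y)² = (-2×0.0311)² = 0.00386;  (2·δr/r)² = (2×0.0523)² = 0.0109
δQ/Q = √(0.0168) = 0.130
Q = 0.167, so δQ = 0.130 × 0.167 = 0.0217.

0.167 ± 0.0217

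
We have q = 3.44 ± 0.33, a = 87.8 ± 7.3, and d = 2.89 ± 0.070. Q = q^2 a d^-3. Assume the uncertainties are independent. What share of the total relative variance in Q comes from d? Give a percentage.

10.8%

(δQ/Q)² = (2·δq/q)² + (1·δa/a)² + (-3·δd/d)²
  q term: (2×0.0959)² = 0.0368
  a term: (1×0.0831)² = 0.00691
  d term: (-3×0.0242)² = 0.00528
Total = 0.0490. Share from d = 0.00528/0.0490 = 0.108.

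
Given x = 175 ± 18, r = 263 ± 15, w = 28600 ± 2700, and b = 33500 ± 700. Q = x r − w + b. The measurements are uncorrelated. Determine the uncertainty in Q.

6090

Let p = x·r = 46000. δp/p = √((1·δx/x)² + (1·δr/r)²) = √(0.0106 + 0.00325) = 0.118, so δp = 5410.
Q = p − w + b: δQ = √(δp² + δw² + δb²) = √(2.93e+07 + 7.29e+06 + 4.9e+05) = 6090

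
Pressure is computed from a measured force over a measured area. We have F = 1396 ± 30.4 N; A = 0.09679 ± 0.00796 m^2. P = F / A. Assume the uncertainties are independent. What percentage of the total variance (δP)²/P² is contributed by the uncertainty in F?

(δP/P)² = (1·δF/F)² + (-1·δA/A)²
  F term: (1×0.0218)² = 0.000474
  A term: (-1×0.0822)² = 0.00676
Total = 0.00724. Share from F = 0.000474/0.00724 = 0.0655.

6.55%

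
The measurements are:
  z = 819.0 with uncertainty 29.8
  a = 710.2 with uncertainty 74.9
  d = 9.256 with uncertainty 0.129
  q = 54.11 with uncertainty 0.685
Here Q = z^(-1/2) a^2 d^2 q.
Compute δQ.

Each factor contributes (exponent × relative error)² to (δQ/Q)²:
  (−½·δz/z)² = (-0.5×0.0364)² = 0.000331;  (2·δa/a)² = (2×0.105)² = 0.0445;  (2·δd/d)² = (2×0.0139)² = 0.000777;  (1·δq/q)² = (1×0.0127)² = 0.000160
δQ/Q = √(0.0458) = 0.214
Q = 8.17e+07, so δQ = 0.214 × 8.17e+07 = 1.75e+07.

1.75e+07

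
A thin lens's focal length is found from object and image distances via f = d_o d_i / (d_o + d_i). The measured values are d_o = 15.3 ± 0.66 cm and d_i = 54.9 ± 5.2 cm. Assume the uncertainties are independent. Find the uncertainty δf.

∂f/∂d_o = (d_i/(d_o+d_i))² = 0.612;  ∂f/∂d_i = (d_o/(d_o+d_i))² = 0.0475
δf = √((∂f/∂d_o · δd_o)² + (∂f/∂d_i · δd_i)²) = √(0.163 + 0.0610) = 0.473 cm

0.473 cm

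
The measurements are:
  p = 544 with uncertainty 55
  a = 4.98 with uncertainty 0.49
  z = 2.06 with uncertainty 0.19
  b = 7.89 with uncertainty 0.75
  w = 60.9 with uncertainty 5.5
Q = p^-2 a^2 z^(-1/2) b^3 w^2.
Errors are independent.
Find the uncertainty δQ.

Products/powers → add relative errors in quadrature, weighted by exponent:
  (-2·δp/p)² = (-2×0.101)² = 0.0409;  (2·δa/a)² = (2×0.0984)² = 0.0387;  (−½·δz/z)² = (-0.5×0.0922)² = 0.00213;  (3·δb/b)² = (3×0.0951)² = 0.0813;  (2·δw/w)² = (2×0.0903)² = 0.0326
δQ/Q = √(0.196) = 0.442
Q = 106, so δQ = 0.442 × 106 = 47.1.

47.1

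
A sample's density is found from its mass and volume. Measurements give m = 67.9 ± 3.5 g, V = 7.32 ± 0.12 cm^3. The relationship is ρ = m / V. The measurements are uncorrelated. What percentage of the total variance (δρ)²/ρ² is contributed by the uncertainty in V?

(δρ/ρ)² = (1·δm/m)² + (-1·δV/V)²
  m term: (1×0.0515)² = 0.00266
  V term: (-1×0.0164)² = 0.000269
Total = 0.00293. Share from V = 0.000269/0.00293 = 0.0919.

9.19%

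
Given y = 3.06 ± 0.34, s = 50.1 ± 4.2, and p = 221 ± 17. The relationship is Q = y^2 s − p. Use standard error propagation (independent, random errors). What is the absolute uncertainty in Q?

Let w = y^2·s = 469. δw/w = √((2·δy/y)² + (1·δs/s)²) = √(0.0494 + 0.00703) = 0.238, so δw = 111.
Q = w − p: δQ = √(δw² + δp²) = √(12400 + 289) = 113

113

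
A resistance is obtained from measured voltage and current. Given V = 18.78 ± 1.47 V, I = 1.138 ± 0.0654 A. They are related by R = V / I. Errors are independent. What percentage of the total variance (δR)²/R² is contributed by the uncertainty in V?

(δR/R)² = (1·δV/V)² + (-1·δI/I)²
  V term: (1×0.0783)² = 0.00613
  I term: (-1×0.0575)² = 0.00330
Total = 0.00943. Share from V = 0.00613/0.00943 = 0.650.

65.0%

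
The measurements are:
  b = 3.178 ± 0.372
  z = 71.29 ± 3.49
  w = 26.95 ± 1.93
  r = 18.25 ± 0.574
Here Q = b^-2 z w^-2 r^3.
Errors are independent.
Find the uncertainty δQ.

Relative error in a monomial: (δQ/Q)² = Σ (nᵢ · δxᵢ/xᵢ)².
  (-2·δb/b)² = (-2×0.117)² = 0.0548;  (1·δz/z)² = (1×0.0490)² = 0.00240;  (-2·δw/w)² = (-2×0.0716)² = 0.0205;  (3·δr/r)² = (3×0.0315)² = 0.00890
δQ/Q = √(0.0866) = 0.294
Q = 59.07, so δQ = 0.294 × 59.07 = 17.4.

17.4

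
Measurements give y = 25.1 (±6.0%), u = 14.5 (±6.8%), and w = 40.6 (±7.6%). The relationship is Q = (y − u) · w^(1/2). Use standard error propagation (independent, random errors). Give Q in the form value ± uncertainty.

Let h = y − u = 10.6. δh = √(δy² + δu²) = √(2.27 + 0.972) = 1.80, so δh/h = 0.170.
Q is then a monomial in h, w:
δQ/Q = √((δh/h)² + (½·δw/w)²) = √(0.0288 + 0.00144) = 0.174
Q = 67.5, so δQ = 0.174 × 67.5 = 11.8.

67.5 ± 11.8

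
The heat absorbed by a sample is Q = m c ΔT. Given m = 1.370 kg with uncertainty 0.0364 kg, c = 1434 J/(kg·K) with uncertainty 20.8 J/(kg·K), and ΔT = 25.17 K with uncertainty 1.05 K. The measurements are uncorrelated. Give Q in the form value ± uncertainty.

Relative error in a monomial: (δQ/Q)² = Σ (nᵢ · δxᵢ/xᵢ)².
  (1·δm/m)² = (1×0.0266)² = 0.000706;  (1·δc/c)² = (1×0.0145)² = 0.000210;  (1·δΔT/ΔT)² = (1×0.0417)² = 0.00174
δQ/Q = √(0.00266) = 0.0515
Q = 49450 J, so δQ = 0.0515 × 49450 = 2550 J.

49450 ± 2550 J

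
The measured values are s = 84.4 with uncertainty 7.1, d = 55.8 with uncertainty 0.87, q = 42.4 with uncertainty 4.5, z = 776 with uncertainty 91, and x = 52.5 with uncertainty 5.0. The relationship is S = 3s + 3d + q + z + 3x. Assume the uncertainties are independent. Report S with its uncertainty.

Absolute uncertainties add in quadrature for a linear combination:
  (3·δs)² = 454;  (3·δd)² = 6.81;  (δq)² = 20.2;  (δz)² = 8280;  (3·δx)² = 225
δS = √(8990) = 94.8
S = 1400.

1400 ± 94.8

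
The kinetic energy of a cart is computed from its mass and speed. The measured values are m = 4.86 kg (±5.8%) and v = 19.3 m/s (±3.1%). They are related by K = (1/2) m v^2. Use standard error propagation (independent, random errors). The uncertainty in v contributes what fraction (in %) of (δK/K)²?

(δK/K)² = (1·δm/m)² + (2·δv/v)²
  m term: (1×0.0580)² = 0.00336
  v term: (2×0.0310)² = 0.00384
Total = 0.00721. Share from v = 0.00384/0.00721 = 0.533.

53.3%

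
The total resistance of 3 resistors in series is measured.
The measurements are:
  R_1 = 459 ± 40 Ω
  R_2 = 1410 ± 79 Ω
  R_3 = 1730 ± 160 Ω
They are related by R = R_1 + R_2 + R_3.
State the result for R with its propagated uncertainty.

3600 ± 183 Ω

Each term contributes (cᵢ δxᵢ)² to (δR)²:
  (δR_1)² = 1600;  (δR_2)² = 6240;  (δR_3)² = 25600
δR = √(33400) = 183 Ω
R = 3600 Ω.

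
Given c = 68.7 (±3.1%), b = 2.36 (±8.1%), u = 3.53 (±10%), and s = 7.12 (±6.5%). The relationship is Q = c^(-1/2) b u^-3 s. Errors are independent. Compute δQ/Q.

0.318

Each factor contributes (exponent × relative error)² to (δQ/Q)²:
  (−½·δc/c)² = (-0.5×0.0310)² = 0.000240;  (1·δb/b)² = (1×0.0810)² = 0.00656;  (-3·δu/u)² = (-3×0.100)² = 0.0900;  (1·δs/s)² = (1×0.0650)² = 0.00423
δQ/Q = √(0.101) = 0.318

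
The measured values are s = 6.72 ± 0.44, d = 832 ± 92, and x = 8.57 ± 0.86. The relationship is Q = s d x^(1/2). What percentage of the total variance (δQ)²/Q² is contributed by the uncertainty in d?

64.2%

(δQ/Q)² = (1·δs/s)² + (1·δd/d)² + (½·δx/x)²
  s term: (1×0.0655)² = 0.00429
  d term: (1×0.111)² = 0.0122
  x term: (0.5×0.100)² = 0.00252
Total = 0.0190. Share from d = 0.0122/0.0190 = 0.642.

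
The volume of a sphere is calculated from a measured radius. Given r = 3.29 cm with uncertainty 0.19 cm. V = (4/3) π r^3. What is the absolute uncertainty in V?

Products/powers → add relative errors in quadrature, weighted by exponent:
  (3·δr/r)² = (3×0.0578)² = 0.0300
δV/V = √(0.0300) = 0.173
V = 149 cm^3, so δV = 0.173 × 149 = 25.8 cm^3.

25.8 cm^3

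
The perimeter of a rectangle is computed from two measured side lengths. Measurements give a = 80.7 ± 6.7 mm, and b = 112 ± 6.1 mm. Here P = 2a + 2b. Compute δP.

18.1 mm

Sums and differences: (δP)² = Σ (cᵢ δxᵢ)².
  (2·δa)² = 180;  (2·δb)² = 149
δP = √(328) = 18.1 mm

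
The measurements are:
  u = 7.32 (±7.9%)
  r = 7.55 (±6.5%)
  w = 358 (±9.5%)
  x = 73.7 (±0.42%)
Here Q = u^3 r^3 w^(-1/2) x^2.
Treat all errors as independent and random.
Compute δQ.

1.51e+07

For a monomial Q ∝ u^3, r^3, w^(-1/2), x^2, fractional errors add in quadrature:
  (3·δu/u)² = (3×0.0790)² = 0.0562;  (3·δr/r)² = (3×0.0650)² = 0.0380;  (−½·δw/w)² = (-0.5×0.0950)² = 0.00226;  (2·δx/x)² = (2×0.00420)² = 7.06e-05
δQ/Q = √(0.0965) = 0.311
Q = 4.85e+07, so δQ = 0.311 × 4.85e+07 = 1.51e+07.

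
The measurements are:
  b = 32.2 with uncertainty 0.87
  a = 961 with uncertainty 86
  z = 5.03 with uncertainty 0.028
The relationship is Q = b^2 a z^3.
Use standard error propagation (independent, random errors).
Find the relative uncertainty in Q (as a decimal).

Q is a product of powers, so relative uncertainties combine in quadrature:
  (2·δb/b)² = (2×0.0270)² = 0.00292;  (1·δa/a)² = (1×0.0895)² = 0.00801;  (3·δz/z)² = (3×0.00557)² = 0.000279
δQ/Q = √(0.0112) = 0.106

0.106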